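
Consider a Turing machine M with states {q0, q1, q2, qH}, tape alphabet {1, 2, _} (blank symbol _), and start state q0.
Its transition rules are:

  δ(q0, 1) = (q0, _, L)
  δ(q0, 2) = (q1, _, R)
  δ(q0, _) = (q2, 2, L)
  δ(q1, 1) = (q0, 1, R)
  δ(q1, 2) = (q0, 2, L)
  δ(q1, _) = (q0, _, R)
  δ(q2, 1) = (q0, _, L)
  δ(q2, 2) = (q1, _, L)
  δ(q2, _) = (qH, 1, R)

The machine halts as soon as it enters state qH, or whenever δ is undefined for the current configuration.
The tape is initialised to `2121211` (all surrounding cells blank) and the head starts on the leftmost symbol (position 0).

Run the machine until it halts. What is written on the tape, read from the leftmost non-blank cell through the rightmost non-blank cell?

12_2_2

q0 | _[2]121211   read 2 → write _, move R, go to q1
q1 | __[1]21211   read 1 → write 1, move R, go to q0
q0 | __1[2]1211   read 2 → write _, move R, go to q1
q1 | __1_[1]211   read 1 → write 1, move R, go to q0
q0 | __1_1[2]11   read 2 → write _, move R, go to q1
q1 | __1_1_[1]1   read 1 → write 1, move R, go to q0
q0 | __1_1_1[1]   read 1 → write _, move L, go to q0
q0 | __1_1_[1]_   read 1 → write _, move L, go to q0
q0 | __1_1[_]__   read _ → write 2, move L, go to q2
q2 | __1_[1]2__   read 1 → write _, move L, go to q0
q0 | __1[_]_2__   read _ → write 2, move L, go to q2
q2 | __[1]2_2__   read 1 → write _, move L, go to q0
q0 | _[_]_2_2__   read _ → write 2, move L, go to q2
q2 | [_]2_2_2__   read _ → write 1, move R, go to qH
qH | 1[2]_2_2__
The non-blank tape span at halt is 12_2_2.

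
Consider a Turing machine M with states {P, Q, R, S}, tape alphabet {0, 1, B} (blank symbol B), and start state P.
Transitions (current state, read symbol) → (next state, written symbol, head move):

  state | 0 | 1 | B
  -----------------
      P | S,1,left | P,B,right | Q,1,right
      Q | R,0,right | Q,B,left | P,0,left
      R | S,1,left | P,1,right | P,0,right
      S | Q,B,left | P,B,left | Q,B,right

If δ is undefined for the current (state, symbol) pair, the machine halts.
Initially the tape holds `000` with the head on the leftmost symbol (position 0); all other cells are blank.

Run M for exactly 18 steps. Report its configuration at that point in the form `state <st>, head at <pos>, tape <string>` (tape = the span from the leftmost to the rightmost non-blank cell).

state Q, head at -2, tape 1B10

P | BB[0]00   read 0 → write 1, move left, go to S
S | B[B]100   read B → write B, move right, go to Q
Q | BB[1]00   read 1 → write B, move left, go to Q
Q | B[B]B00   read B → write 0, move left, go to P
P | [B]0B00   read B → write 1, move right, go to Q
Q | 1[0]B00   read 0 → write 0, move right, go to R
R | 10[B]00   read B → write 0, move right, go to P
P | 100[0]0   read 0 → write 1, move left, go to S
S | 10[0]10   read 0 → write B, move left, go to Q
Q | 1[0]B10   read 0 → write 0, move right, go to R
R | 10[B]10   read B → write 0, move right, go to P
P | 100[1]0   read 1 → write B, move right, go to P
P | 100B[0]   read 0 → write 1, move left, go to S
S | 100[B]1   read B → write B, move right, go to Q
Q | 100B[1]   read 1 → write B, move left, go to Q
Q | 100[B]B   read B → write 0, move left, go to P
P | 10[0]0B   read 0 → write 1, move left, go to S
S | 1[0]10B   read 0 → write B, move left, go to Q
Q | [1]B10B
After 18 steps: state Q, head at -2, tape 1B10.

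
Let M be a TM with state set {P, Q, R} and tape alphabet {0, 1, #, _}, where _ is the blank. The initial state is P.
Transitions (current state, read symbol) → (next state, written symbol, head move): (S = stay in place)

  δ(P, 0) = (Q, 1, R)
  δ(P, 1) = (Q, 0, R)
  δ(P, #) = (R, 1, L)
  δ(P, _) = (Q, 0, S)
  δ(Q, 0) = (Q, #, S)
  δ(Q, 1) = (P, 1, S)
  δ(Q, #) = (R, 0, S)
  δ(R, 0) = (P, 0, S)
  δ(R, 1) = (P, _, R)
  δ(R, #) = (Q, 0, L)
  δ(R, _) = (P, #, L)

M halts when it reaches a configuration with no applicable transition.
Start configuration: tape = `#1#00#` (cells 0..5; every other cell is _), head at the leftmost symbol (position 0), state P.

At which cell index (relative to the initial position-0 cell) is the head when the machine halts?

6

state=P head=0 tape=__[#]1#00#_   (P,#)→(R,1,L)
state=R head=-1 tape=_[_]11#00#_   (R,_)→(P,#,L)
state=P head=-2 tape=[_]#11#00#_   (P,_)→(Q,0,S)
state=Q head=-2 tape=[0]#11#00#_   (Q,0)→(Q,#,S)
state=Q head=-2 tape=[#]#11#00#_   (Q,#)→(R,0,S)
state=R head=-2 tape=[0]#11#00#_   (R,0)→(P,0,S)
state=P head=-2 tape=[0]#11#00#_   (P,0)→(Q,1,R)
state=Q head=-1 tape=1[#]11#00#_   (Q,#)→(R,0,S)
state=R head=-1 tape=1[0]11#00#_   (R,0)→(P,0,S)
state=P head=-1 tape=1[0]11#00#_   (P,0)→(Q,1,R)
state=Q head=0 tape=11[1]1#00#_   (Q,1)→(P,1,S)
state=P head=0 tape=11[1]1#00#_   (P,1)→(Q,0,R)
state=Q head=1 tape=110[1]#00#_   (Q,1)→(P,1,S)
state=P head=1 tape=110[1]#00#_   (P,1)→(Q,0,R)
state=Q head=2 tape=1100[#]00#_   (Q,#)→(R,0,S)
state=R head=2 tape=1100[0]00#_   (R,0)→(P,0,S)
state=P head=2 tape=1100[0]00#_   (P,0)→(Q,1,R)
state=Q head=3 tape=11001[0]0#_   (Q,0)→(Q,#,S)
state=Q head=3 tape=11001[#]0#_   (Q,#)→(R,0,S)
state=R head=3 tape=11001[0]0#_   (R,0)→(P,0,S)
state=P head=3 tape=11001[0]0#_   (P,0)→(Q,1,R)
state=Q head=4 tape=110011[0]#_   (Q,0)→(Q,#,S)
state=Q head=4 tape=110011[#]#_   (Q,#)→(R,0,S)
state=R head=4 tape=110011[0]#_   (R,0)→(P,0,S)
state=P head=4 tape=110011[0]#_   (P,0)→(Q,1,R)
state=Q head=5 tape=1100111[#]_   (Q,#)→(R,0,S)
state=R head=5 tape=1100111[0]_   (R,0)→(P,0,S)
state=P head=5 tape=1100111[0]_   (P,0)→(Q,1,R)
state=Q head=6 tape=11001111[_]
At halt the head is at cell 6.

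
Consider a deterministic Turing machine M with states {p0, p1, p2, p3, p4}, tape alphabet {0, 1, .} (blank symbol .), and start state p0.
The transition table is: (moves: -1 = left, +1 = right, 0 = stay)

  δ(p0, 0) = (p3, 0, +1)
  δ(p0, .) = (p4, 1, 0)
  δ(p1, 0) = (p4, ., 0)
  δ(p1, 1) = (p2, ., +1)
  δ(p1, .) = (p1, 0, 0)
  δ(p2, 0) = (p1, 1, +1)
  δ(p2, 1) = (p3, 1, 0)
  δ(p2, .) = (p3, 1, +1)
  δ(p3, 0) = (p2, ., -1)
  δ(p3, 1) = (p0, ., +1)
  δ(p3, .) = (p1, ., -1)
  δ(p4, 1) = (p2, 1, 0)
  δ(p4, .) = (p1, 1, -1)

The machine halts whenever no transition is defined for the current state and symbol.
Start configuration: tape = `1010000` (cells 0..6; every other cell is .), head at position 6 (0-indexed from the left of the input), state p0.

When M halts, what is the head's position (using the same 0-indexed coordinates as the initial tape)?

4

state=p0 head=6 tape=101000[0].   (p0,0)→(p3,0,+1)
state=p3 head=7 tape=1010000[.]   (p3,.)→(p1,.,-1)
state=p1 head=6 tape=101000[0].   (p1,0)→(p4,.,0)
state=p4 head=6 tape=101000[.].   (p4,.)→(p1,1,-1)
state=p1 head=5 tape=10100[0]1.   (p1,0)→(p4,.,0)
state=p4 head=5 tape=10100[.]1.   (p4,.)→(p1,1,-1)
state=p1 head=4 tape=1010[0]11.   (p1,0)→(p4,.,0)
state=p4 head=4 tape=1010[.]11.   (p4,.)→(p1,1,-1)
state=p1 head=3 tape=101[0]111.   (p1,0)→(p4,.,0)
state=p4 head=3 tape=101[.]111.   (p4,.)→(p1,1,-1)
state=p1 head=2 tape=10[1]1111.   (p1,1)→(p2,.,+1)
state=p2 head=3 tape=10.[1]111.   (p2,1)→(p3,1,0)
state=p3 head=3 tape=10.[1]111.   (p3,1)→(p0,.,+1)
state=p0 head=4 tape=10..[1]11.
At halt the head is at cell 4.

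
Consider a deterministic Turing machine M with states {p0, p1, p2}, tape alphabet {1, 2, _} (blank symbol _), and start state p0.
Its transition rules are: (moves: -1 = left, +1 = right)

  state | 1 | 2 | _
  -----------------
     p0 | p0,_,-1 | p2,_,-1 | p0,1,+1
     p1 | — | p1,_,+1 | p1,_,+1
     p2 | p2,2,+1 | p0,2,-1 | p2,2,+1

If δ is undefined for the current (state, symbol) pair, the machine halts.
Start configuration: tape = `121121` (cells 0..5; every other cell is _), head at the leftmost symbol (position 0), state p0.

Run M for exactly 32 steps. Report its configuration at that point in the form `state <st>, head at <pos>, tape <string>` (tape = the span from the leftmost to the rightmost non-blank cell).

state p2, head at -2, tape 2__2_2_21

state=p0 head=0 tape=___[1]21121   (p0,1)→(p0,_,-1)
state=p0 head=-1 tape=__[_]_21121   (p0,_)→(p0,1,+1)
state=p0 head=0 tape=__1[_]21121   (p0,_)→(p0,1,+1)
state=p0 head=1 tape=__11[2]1121   (p0,2)→(p2,_,-1)
state=p2 head=0 tape=__1[1]_1121   (p2,1)→(p2,2,+1)
state=p2 head=1 tape=__12[_]1121   (p2,_)→(p2,2,+1)
state=p2 head=2 tape=__122[1]121   (p2,1)→(p2,2,+1)
state=p2 head=3 tape=__1222[1]21   (p2,1)→(p2,2,+1)
state=p2 head=4 tape=__12222[2]1   (p2,2)→(p0,2,-1)
state=p0 head=3 tape=__1222[2]21   (p0,2)→(p2,_,-1)
state=p2 head=2 tape=__122[2]_21   (p2,2)→(p0,2,-1)
state=p0 head=1 tape=__12[2]2_21   (p0,2)→(p2,_,-1)
state=p2 head=0 tape=__1[2]_2_21   (p2,2)→(p0,2,-1)
state=p0 head=-1 tape=__[1]2_2_21   (p0,1)→(p0,_,-1)
state=p0 head=-2 tape=_[_]_2_2_21   (p0,_)→(p0,1,+1)
state=p0 head=-1 tape=_1[_]2_2_21   (p0,_)→(p0,1,+1)
state=p0 head=0 tape=_11[2]_2_21   (p0,2)→(p2,_,-1)
state=p2 head=-1 tape=_1[1]__2_21   (p2,1)→(p2,2,+1)
state=p2 head=0 tape=_12[_]_2_21   (p2,_)→(p2,2,+1)
state=p2 head=1 tape=_122[_]2_21   (p2,_)→(p2,2,+1)
state=p2 head=2 tape=_1222[2]_21   (p2,2)→(p0,2,-1)
state=p0 head=1 tape=_122[2]2_21   (p0,2)→(p2,_,-1)
state=p2 head=0 tape=_12[2]_2_21   (p2,2)→(p0,2,-1)
state=p0 head=-1 tape=_1[2]2_2_21   (p0,2)→(p2,_,-1)
state=p2 head=-2 tape=_[1]_2_2_21   (p2,1)→(p2,2,+1)
state=p2 head=-1 tape=_2[_]2_2_21   (p2,_)→(p2,2,+1)
state=p2 head=0 tape=_22[2]_2_21   (p2,2)→(p0,2,-1)
state=p0 head=-1 tape=_2[2]2_2_21   (p0,2)→(p2,_,-1)
state=p2 head=-2 tape=_[2]_2_2_21   (p2,2)→(p0,2,-1)
state=p0 head=-3 tape=[_]2_2_2_21   (p0,_)→(p0,1,+1)
state=p0 head=-2 tape=1[2]_2_2_21   (p0,2)→(p2,_,-1)
state=p2 head=-3 tape=[1]__2_2_21   (p2,1)→(p2,2,+1)
state=p2 head=-2 tape=2[_]_2_2_21
After 32 steps: state p2, head at -2, tape 2__2_2_21.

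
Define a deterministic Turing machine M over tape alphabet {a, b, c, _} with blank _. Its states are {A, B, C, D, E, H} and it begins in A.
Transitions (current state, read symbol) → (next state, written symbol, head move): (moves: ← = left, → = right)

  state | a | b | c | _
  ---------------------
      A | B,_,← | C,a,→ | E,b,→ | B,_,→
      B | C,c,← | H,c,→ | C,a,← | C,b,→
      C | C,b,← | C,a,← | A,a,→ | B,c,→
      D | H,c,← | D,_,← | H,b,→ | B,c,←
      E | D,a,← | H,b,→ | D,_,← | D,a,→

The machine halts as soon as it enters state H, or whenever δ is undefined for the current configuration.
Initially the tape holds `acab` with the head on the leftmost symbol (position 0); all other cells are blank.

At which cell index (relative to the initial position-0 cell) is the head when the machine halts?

A | ___[a]cab   read a → write _, move ←, go to B
B | __[_]_cab   read _ → write b, move →, go to C
C | __b[_]cab   read _ → write c, move →, go to B
B | __bc[c]ab   read c → write a, move ←, go to C
C | __b[c]aab   read c → write a, move →, go to A
A | __ba[a]ab   read a → write _, move ←, go to B
B | __b[a]_ab   read a → write c, move ←, go to C
C | __[b]c_ab   read b → write a, move ←, go to C
C | _[_]ac_ab   read _ → write c, move →, go to B
B | _c[a]c_ab   read a → write c, move ←, go to C
C | _[c]cc_ab   read c → write a, move →, go to A
A | _a[c]c_ab   read c → write b, move →, go to E
E | _ab[c]_ab   read c → write _, move ←, go to D
D | _a[b]__ab   read b → write _, move ←, go to D
D | _[a]___ab   read a → write c, move ←, go to H
H | [_]c___ab
At halt the head is at cell -3.

-3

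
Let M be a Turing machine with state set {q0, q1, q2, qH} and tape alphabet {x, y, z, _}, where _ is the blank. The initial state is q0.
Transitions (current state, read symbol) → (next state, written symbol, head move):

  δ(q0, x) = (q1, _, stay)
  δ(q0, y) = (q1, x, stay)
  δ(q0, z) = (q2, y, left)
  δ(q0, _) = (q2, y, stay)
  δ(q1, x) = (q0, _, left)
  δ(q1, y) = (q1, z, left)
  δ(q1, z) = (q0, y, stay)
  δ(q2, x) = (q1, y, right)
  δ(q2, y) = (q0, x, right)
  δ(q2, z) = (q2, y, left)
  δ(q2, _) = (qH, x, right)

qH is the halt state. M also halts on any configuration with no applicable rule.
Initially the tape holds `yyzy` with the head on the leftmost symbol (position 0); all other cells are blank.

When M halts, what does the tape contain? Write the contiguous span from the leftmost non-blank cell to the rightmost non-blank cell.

x__zy

q0 | _[y]yzy   read y → write x, move stay, go to q1
q1 | _[x]yzy   read x → write _, move left, go to q0
q0 | [_]_yzy   read _ → write y, move stay, go to q2
q2 | [y]_yzy   read y → write x, move right, go to q0
q0 | x[_]yzy   read _ → write y, move stay, go to q2
q2 | x[y]yzy   read y → write x, move right, go to q0
q0 | xx[y]zy   read y → write x, move stay, go to q1
q1 | xx[x]zy   read x → write _, move left, go to q0
q0 | x[x]_zy   read x → write _, move stay, go to q1
q1 | x[_]_zy
The non-blank tape span at halt is x__zy.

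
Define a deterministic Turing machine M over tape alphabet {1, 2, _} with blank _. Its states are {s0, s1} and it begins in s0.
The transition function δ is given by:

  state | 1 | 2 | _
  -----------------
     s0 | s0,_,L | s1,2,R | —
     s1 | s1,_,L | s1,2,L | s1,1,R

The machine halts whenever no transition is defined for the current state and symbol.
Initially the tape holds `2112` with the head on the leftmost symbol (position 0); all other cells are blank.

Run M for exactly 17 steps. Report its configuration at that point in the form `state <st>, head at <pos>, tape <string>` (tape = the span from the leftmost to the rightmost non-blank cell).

state s1, head at -3, tape 1__2_12

state=s0 head=0 tape=___[2]112   (s0,2)→(s1,2,R)
state=s1 head=1 tape=___2[1]12   (s1,1)→(s1,_,L)
state=s1 head=0 tape=___[2]_12   (s1,2)→(s1,2,L)
state=s1 head=-1 tape=__[_]2_12   (s1,_)→(s1,1,R)
state=s1 head=0 tape=__1[2]_12   (s1,2)→(s1,2,L)
state=s1 head=-1 tape=__[1]2_12   (s1,1)→(s1,_,L)
state=s1 head=-2 tape=_[_]_2_12   (s1,_)→(s1,1,R)
state=s1 head=-1 tape=_1[_]2_12   (s1,_)→(s1,1,R)
state=s1 head=0 tape=_11[2]_12   (s1,2)→(s1,2,L)
state=s1 head=-1 tape=_1[1]2_12   (s1,1)→(s1,_,L)
state=s1 head=-2 tape=_[1]_2_12   (s1,1)→(s1,_,L)
state=s1 head=-3 tape=[_]__2_12   (s1,_)→(s1,1,R)
state=s1 head=-2 tape=1[_]_2_12   (s1,_)→(s1,1,R)
state=s1 head=-1 tape=11[_]2_12   (s1,_)→(s1,1,R)
state=s1 head=0 tape=111[2]_12   (s1,2)→(s1,2,L)
state=s1 head=-1 tape=11[1]2_12   (s1,1)→(s1,_,L)
state=s1 head=-2 tape=1[1]_2_12   (s1,1)→(s1,_,L)
state=s1 head=-3 tape=[1]__2_12
After 17 steps: state s1, head at -3, tape 1__2_12.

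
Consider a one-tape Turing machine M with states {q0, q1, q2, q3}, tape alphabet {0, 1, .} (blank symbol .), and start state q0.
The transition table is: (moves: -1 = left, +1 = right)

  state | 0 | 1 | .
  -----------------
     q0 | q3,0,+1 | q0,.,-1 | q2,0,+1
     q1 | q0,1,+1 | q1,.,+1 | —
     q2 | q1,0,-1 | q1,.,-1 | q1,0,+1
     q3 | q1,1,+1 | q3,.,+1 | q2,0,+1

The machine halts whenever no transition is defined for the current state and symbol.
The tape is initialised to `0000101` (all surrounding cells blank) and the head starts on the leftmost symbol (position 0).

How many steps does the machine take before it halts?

state=q0 head=0 tape=[0]000101.   (q0,0)→(q3,0,+1)
state=q3 head=1 tape=0[0]00101.   (q3,0)→(q1,1,+1)
state=q1 head=2 tape=01[0]0101.   (q1,0)→(q0,1,+1)
state=q0 head=3 tape=011[0]101.   (q0,0)→(q3,0,+1)
state=q3 head=4 tape=0110[1]01.   (q3,1)→(q3,.,+1)
state=q3 head=5 tape=0110.[0]1.   (q3,0)→(q1,1,+1)
state=q1 head=6 tape=0110.1[1].   (q1,1)→(q1,.,+1)
state=q1 head=7 tape=0110.1.[.]
M halts after 7 transitions.

7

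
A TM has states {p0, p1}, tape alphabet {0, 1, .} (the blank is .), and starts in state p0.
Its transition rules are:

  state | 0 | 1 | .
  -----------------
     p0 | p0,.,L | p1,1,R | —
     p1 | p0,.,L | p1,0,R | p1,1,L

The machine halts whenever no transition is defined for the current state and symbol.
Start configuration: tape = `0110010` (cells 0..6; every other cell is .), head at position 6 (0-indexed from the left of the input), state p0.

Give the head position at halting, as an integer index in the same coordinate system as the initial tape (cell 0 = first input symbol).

state=p0 head=6 tape=.011001[0].   (p0,0)→(p0,.,L)
state=p0 head=5 tape=.01100[1]..   (p0,1)→(p1,1,R)
state=p1 head=6 tape=.011001[.].   (p1,.)→(p1,1,L)
state=p1 head=5 tape=.01100[1]1.   (p1,1)→(p1,0,R)
state=p1 head=6 tape=.011000[1].   (p1,1)→(p1,0,R)
state=p1 head=7 tape=.0110000[.]   (p1,.)→(p1,1,L)
state=p1 head=6 tape=.011000[0]1   (p1,0)→(p0,.,L)
state=p0 head=5 tape=.01100[0].1   (p0,0)→(p0,.,L)
state=p0 head=4 tape=.0110[0]..1   (p0,0)→(p0,.,L)
state=p0 head=3 tape=.011[0]...1   (p0,0)→(p0,.,L)
state=p0 head=2 tape=.01[1]....1   (p0,1)→(p1,1,R)
state=p1 head=3 tape=.011[.]...1   (p1,.)→(p1,1,L)
state=p1 head=2 tape=.01[1]1...1   (p1,1)→(p1,0,R)
state=p1 head=3 tape=.010[1]...1   (p1,1)→(p1,0,R)
state=p1 head=4 tape=.0100[.]..1   (p1,.)→(p1,1,L)
state=p1 head=3 tape=.010[0]1..1   (p1,0)→(p0,.,L)
state=p0 head=2 tape=.01[0].1..1   (p0,0)→(p0,.,L)
state=p0 head=1 tape=.0[1]..1..1   (p0,1)→(p1,1,R)
state=p1 head=2 tape=.01[.].1..1   (p1,.)→(p1,1,L)
state=p1 head=1 tape=.0[1]1.1..1   (p1,1)→(p1,0,R)
state=p1 head=2 tape=.00[1].1..1   (p1,1)→(p1,0,R)
state=p1 head=3 tape=.000[.]1..1   (p1,.)→(p1,1,L)
state=p1 head=2 tape=.00[0]11..1   (p1,0)→(p0,.,L)
state=p0 head=1 tape=.0[0].11..1   (p0,0)→(p0,.,L)
state=p0 head=0 tape=.[0]..11..1   (p0,0)→(p0,.,L)
state=p0 head=-1 tape=[.]...11..1
At halt the head is at cell -1.

-1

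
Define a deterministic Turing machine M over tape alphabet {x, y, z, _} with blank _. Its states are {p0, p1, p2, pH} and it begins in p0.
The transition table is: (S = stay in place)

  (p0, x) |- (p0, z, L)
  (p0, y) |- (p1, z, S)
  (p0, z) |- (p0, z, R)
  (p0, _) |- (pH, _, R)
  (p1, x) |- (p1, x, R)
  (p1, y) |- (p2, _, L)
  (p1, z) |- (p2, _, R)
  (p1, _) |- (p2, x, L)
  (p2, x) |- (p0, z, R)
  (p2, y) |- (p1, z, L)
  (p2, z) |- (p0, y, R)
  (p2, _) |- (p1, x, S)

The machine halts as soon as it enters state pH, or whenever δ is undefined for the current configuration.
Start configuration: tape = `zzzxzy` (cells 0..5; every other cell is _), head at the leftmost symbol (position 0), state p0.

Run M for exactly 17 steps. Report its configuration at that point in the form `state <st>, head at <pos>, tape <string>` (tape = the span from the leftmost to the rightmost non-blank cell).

p0 | [z]zzxzy____   read z → write z, move R, go to p0
p0 | z[z]zxzy____   read z → write z, move R, go to p0
p0 | zz[z]xzy____   read z → write z, move R, go to p0
p0 | zzz[x]zy____   read x → write z, move L, go to p0
p0 | zz[z]zzy____   read z → write z, move R, go to p0
p0 | zzz[z]zy____   read z → write z, move R, go to p0
p0 | zzzz[z]y____   read z → write z, move R, go to p0
p0 | zzzzz[y]____   read y → write z, move S, go to p1
p1 | zzzzz[z]____   read z → write _, move R, go to p2
p2 | zzzzz_[_]___   read _ → write x, move S, go to p1
p1 | zzzzz_[x]___   read x → write x, move R, go to p1
p1 | zzzzz_x[_]__   read _ → write x, move L, go to p2
p2 | zzzzz_[x]x__   read x → write z, move R, go to p0
p0 | zzzzz_z[x]__   read x → write z, move L, go to p0
p0 | zzzzz_[z]z__   read z → write z, move R, go to p0
p0 | zzzzz_z[z]__   read z → write z, move R, go to p0
p0 | zzzzz_zz[_]_   read _ → write _, move R, go to pH
pH | zzzzz_zz_[_]
After 17 steps: state pH, head at 9, tape zzzzz_zz.

state pH, head at 9, tape zzzzz_zz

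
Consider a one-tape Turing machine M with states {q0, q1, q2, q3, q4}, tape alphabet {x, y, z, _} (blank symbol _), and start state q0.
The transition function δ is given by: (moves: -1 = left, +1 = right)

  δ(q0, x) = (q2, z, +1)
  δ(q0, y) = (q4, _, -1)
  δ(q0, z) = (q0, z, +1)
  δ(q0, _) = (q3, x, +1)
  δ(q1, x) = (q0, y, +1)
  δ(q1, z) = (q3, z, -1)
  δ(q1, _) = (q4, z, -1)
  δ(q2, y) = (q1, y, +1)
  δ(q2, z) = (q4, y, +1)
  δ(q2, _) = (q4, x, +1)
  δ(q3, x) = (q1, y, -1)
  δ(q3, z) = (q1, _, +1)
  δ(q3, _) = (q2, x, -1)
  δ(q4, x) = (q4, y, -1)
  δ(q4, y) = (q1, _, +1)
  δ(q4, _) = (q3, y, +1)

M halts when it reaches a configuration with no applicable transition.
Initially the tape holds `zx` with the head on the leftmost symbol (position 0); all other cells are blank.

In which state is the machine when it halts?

q2

q0 | [z]x_____   read z → write z, move +1, go to q0
q0 | z[x]_____   read x → write z, move +1, go to q2
q2 | zz[_]____   read _ → write x, move +1, go to q4
q4 | zzx[_]___   read _ → write y, move +1, go to q3
q3 | zzxy[_]__   read _ → write x, move -1, go to q2
q2 | zzx[y]x__   read y → write y, move +1, go to q1
q1 | zzxy[x]__   read x → write y, move +1, go to q0
q0 | zzxyy[_]_   read _ → write x, move +1, go to q3
q3 | zzxyyx[_]   read _ → write x, move -1, go to q2
q2 | zzxyy[x]x
No transition is defined for (q2, x); M halts in state q2.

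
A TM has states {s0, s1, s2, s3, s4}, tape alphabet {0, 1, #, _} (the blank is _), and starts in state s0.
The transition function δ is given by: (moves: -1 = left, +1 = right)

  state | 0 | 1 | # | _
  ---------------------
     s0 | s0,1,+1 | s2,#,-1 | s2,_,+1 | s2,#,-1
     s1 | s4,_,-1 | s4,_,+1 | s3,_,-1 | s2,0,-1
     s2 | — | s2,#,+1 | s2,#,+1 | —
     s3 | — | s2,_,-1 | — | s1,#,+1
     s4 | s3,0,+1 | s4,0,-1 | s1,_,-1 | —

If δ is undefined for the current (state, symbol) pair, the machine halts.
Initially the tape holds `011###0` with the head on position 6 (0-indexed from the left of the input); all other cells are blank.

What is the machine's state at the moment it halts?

s2

s0 | 011###[0]__   read 0 → write 1, move +1, go to s0
s0 | 011###1[_]_   read _ → write #, move -1, go to s2
s2 | 011###[1]#_   read 1 → write #, move +1, go to s2
s2 | 011####[#]_   read # → write #, move +1, go to s2
s2 | 011#####[_]
No transition is defined for (s2, _); M halts in state s2.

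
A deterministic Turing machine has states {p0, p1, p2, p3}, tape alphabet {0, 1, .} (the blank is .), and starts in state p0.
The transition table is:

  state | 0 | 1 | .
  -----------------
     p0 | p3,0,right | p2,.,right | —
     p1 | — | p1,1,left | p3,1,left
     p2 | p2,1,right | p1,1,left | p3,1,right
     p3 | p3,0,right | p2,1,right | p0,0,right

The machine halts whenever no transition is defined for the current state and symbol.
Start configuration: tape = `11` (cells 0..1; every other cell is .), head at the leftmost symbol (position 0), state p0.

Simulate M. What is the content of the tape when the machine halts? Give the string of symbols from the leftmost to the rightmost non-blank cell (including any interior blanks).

011

state=p0 head=0 tape=.[1]1   (p0,1)→(p2,.,right)
state=p2 head=1 tape=..[1]   (p2,1)→(p1,1,left)
state=p1 head=0 tape=.[.]1   (p1,.)→(p3,1,left)
state=p3 head=-1 tape=[.]11   (p3,.)→(p0,0,right)
state=p0 head=0 tape=0[1]1   (p0,1)→(p2,.,right)
state=p2 head=1 tape=0.[1]   (p2,1)→(p1,1,left)
state=p1 head=0 tape=0[.]1   (p1,.)→(p3,1,left)
state=p3 head=-1 tape=[0]11   (p3,0)→(p3,0,right)
state=p3 head=0 tape=0[1]1   (p3,1)→(p2,1,right)
state=p2 head=1 tape=01[1]   (p2,1)→(p1,1,left)
state=p1 head=0 tape=0[1]1   (p1,1)→(p1,1,left)
state=p1 head=-1 tape=[0]11
The non-blank tape span at halt is 011.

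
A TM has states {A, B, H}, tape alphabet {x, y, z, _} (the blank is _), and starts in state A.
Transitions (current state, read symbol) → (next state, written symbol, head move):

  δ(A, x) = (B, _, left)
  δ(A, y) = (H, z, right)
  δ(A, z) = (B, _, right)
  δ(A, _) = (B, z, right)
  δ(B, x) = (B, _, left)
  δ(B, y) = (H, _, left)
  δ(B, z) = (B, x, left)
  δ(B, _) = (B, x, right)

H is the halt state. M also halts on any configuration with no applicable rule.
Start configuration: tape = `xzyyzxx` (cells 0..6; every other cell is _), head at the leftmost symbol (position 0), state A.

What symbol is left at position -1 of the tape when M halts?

A | ___[x]zyyzxx   read x → write _, move left, go to B
B | __[_]_zyyzxx   read _ → write x, move right, go to B
B | __x[_]zyyzxx   read _ → write x, move right, go to B
B | __xx[z]yyzxx   read z → write x, move left, go to B
B | __x[x]xyyzxx   read x → write _, move left, go to B
B | __[x]_xyyzxx   read x → write _, move left, go to B
B | _[_]__xyyzxx   read _ → write x, move right, go to B
B | _x[_]_xyyzxx   read _ → write x, move right, go to B
B | _xx[_]xyyzxx   read _ → write x, move right, go to B
B | _xxx[x]yyzxx   read x → write _, move left, go to B
B | _xx[x]_yyzxx   read x → write _, move left, go to B
B | _x[x]__yyzxx   read x → write _, move left, go to B
B | _[x]___yyzxx   read x → write _, move left, go to B
B | [_]____yyzxx   read _ → write x, move right, go to B
B | x[_]___yyzxx   read _ → write x, move right, go to B
B | xx[_]__yyzxx   read _ → write x, move right, go to B
B | xxx[_]_yyzxx   read _ → write x, move right, go to B
B | xxxx[_]yyzxx   read _ → write x, move right, go to B
B | xxxxx[y]yzxx   read y → write _, move left, go to H
H | xxxx[x]_yzxx
Cell -1 holds x when M halts.

x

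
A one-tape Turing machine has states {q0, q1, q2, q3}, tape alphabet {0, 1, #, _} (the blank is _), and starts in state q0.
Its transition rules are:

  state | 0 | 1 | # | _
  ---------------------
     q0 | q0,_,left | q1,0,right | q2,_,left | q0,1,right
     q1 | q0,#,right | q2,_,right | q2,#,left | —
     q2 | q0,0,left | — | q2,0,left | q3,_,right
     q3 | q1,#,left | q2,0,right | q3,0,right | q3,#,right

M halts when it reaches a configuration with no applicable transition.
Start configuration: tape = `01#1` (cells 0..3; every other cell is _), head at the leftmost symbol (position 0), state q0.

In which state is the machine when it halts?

state=q0 head=0 tape=__[0]1#1   (q0,0)→(q0,_,left)
state=q0 head=-1 tape=_[_]_1#1   (q0,_)→(q0,1,right)
state=q0 head=0 tape=_1[_]1#1   (q0,_)→(q0,1,right)
state=q0 head=1 tape=_11[1]#1   (q0,1)→(q1,0,right)
state=q1 head=2 tape=_110[#]1   (q1,#)→(q2,#,left)
state=q2 head=1 tape=_11[0]#1   (q2,0)→(q0,0,left)
state=q0 head=0 tape=_1[1]0#1   (q0,1)→(q1,0,right)
state=q1 head=1 tape=_10[0]#1   (q1,0)→(q0,#,right)
state=q0 head=2 tape=_10#[#]1   (q0,#)→(q2,_,left)
state=q2 head=1 tape=_10[#]_1   (q2,#)→(q2,0,left)
state=q2 head=0 tape=_1[0]0_1   (q2,0)→(q0,0,left)
state=q0 head=-1 tape=_[1]00_1   (q0,1)→(q1,0,right)
state=q1 head=0 tape=_0[0]0_1   (q1,0)→(q0,#,right)
state=q0 head=1 tape=_0#[0]_1   (q0,0)→(q0,_,left)
state=q0 head=0 tape=_0[#]__1   (q0,#)→(q2,_,left)
state=q2 head=-1 tape=_[0]___1   (q2,0)→(q0,0,left)
state=q0 head=-2 tape=[_]0___1   (q0,_)→(q0,1,right)
state=q0 head=-1 tape=1[0]___1   (q0,0)→(q0,_,left)
state=q0 head=-2 tape=[1]____1   (q0,1)→(q1,0,right)
state=q1 head=-1 tape=0[_]___1
No transition is defined for (q1, _); M halts in state q1.

q1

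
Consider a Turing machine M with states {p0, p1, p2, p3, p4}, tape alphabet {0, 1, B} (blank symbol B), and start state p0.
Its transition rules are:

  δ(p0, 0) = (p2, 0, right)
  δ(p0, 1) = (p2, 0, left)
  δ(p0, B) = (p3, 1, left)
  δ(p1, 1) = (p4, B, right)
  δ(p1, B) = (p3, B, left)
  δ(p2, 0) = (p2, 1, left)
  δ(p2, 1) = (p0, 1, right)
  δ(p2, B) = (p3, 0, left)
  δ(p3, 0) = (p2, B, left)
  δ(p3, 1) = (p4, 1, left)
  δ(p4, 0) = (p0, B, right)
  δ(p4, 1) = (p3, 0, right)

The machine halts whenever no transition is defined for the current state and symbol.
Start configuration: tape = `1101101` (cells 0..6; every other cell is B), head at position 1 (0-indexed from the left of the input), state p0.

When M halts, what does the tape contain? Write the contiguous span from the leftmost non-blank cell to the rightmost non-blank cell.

10000001

state=p0 head=1 tape=B1[1]01101B   (p0,1)→(p2,0,left)
state=p2 head=0 tape=B[1]001101B   (p2,1)→(p0,1,right)
state=p0 head=1 tape=B1[0]01101B   (p0,0)→(p2,0,right)
state=p2 head=2 tape=B10[0]1101B   (p2,0)→(p2,1,left)
state=p2 head=1 tape=B1[0]11101B   (p2,0)→(p2,1,left)
state=p2 head=0 tape=B[1]111101B   (p2,1)→(p0,1,right)
state=p0 head=1 tape=B1[1]11101B   (p0,1)→(p2,0,left)
state=p2 head=0 tape=B[1]011101B   (p2,1)→(p0,1,right)
state=p0 head=1 tape=B1[0]11101B   (p0,0)→(p2,0,right)
state=p2 head=2 tape=B10[1]1101B   (p2,1)→(p0,1,right)
state=p0 head=3 tape=B101[1]101B   (p0,1)→(p2,0,left)
state=p2 head=2 tape=B10[1]0101B   (p2,1)→(p0,1,right)
state=p0 head=3 tape=B101[0]101B   (p0,0)→(p2,0,right)
state=p2 head=4 tape=B1010[1]01B   (p2,1)→(p0,1,right)
state=p0 head=5 tape=B10101[0]1B   (p0,0)→(p2,0,right)
state=p2 head=6 tape=B101010[1]B   (p2,1)→(p0,1,right)
state=p0 head=7 tape=B1010101[B]   (p0,B)→(p3,1,left)
state=p3 head=6 tape=B101010[1]1   (p3,1)→(p4,1,left)
state=p4 head=5 tape=B10101[0]11   (p4,0)→(p0,B,right)
state=p0 head=6 tape=B10101B[1]1   (p0,1)→(p2,0,left)
state=p2 head=5 tape=B10101[B]01   (p2,B)→(p3,0,left)
state=p3 head=4 tape=B1010[1]001   (p3,1)→(p4,1,left)
state=p4 head=3 tape=B101[0]1001   (p4,0)→(p0,B,right)
state=p0 head=4 tape=B101B[1]001   (p0,1)→(p2,0,left)
state=p2 head=3 tape=B101[B]0001   (p2,B)→(p3,0,left)
state=p3 head=2 tape=B10[1]00001   (p3,1)→(p4,1,left)
state=p4 head=1 tape=B1[0]100001   (p4,0)→(p0,B,right)
state=p0 head=2 tape=B1B[1]00001   (p0,1)→(p2,0,left)
state=p2 head=1 tape=B1[B]000001   (p2,B)→(p3,0,left)
state=p3 head=0 tape=B[1]0000001   (p3,1)→(p4,1,left)
state=p4 head=-1 tape=[B]10000001
The non-blank tape span at halt is 10000001.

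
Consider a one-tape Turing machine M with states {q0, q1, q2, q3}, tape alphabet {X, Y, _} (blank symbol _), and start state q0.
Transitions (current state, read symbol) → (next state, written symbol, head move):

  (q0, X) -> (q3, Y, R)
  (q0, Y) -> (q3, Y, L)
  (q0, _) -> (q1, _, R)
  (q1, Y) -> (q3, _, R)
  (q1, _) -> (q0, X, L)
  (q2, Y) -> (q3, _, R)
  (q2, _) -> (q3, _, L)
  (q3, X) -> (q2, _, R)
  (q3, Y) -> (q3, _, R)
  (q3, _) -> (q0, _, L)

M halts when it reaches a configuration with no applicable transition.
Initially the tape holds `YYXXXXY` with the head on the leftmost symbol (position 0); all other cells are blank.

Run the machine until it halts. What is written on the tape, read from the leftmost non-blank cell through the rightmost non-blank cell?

XYYXXXXY

q0 | __[Y]YXXXXY   read Y → write Y, move L, go to q3
q3 | _[_]YYXXXXY   read _ → write _, move L, go to q0
q0 | [_]_YYXXXXY   read _ → write _, move R, go to q1
q1 | _[_]YYXXXXY   read _ → write X, move L, go to q0
q0 | [_]XYYXXXXY   read _ → write _, move R, go to q1
q1 | _[X]YYXXXXY
The non-blank tape span at halt is XYYXXXXY.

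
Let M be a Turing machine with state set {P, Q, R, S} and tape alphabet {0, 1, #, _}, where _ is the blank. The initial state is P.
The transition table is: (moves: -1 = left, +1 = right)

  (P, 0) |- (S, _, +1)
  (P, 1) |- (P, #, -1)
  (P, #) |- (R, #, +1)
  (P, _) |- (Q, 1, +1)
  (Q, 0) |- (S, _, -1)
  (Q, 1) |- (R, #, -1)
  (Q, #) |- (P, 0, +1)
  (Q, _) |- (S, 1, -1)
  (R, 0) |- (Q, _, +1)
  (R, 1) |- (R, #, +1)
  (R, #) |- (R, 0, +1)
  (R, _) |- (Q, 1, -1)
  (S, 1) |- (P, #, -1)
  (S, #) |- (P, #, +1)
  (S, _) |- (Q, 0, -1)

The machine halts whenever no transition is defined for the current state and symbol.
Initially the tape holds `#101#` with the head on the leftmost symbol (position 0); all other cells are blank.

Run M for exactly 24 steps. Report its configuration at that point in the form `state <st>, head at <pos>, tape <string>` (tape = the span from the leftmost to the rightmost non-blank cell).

P | [#]101#__   read # → write #, move +1, go to R
R | #[1]01#__   read 1 → write #, move +1, go to R
R | ##[0]1#__   read 0 → write _, move +1, go to Q
Q | ##_[1]#__   read 1 → write #, move -1, go to R
R | ##[_]##__   read _ → write 1, move -1, go to Q
Q | #[#]1##__   read # → write 0, move +1, go to P
P | #0[1]##__   read 1 → write #, move -1, go to P
P | #[0]###__   read 0 → write _, move +1, go to S
S | #_[#]##__   read # → write #, move +1, go to P
P | #_#[#]#__   read # → write #, move +1, go to R
R | #_##[#]__   read # → write 0, move +1, go to R
R | #_##0[_]_   read _ → write 1, move -1, go to Q
Q | #_##[0]1_   read 0 → write _, move -1, go to S
S | #_#[#]_1_   read # → write #, move +1, go to P
P | #_##[_]1_   read _ → write 1, move +1, go to Q
Q | #_##1[1]_   read 1 → write #, move -1, go to R
R | #_##[1]#_   read 1 → write #, move +1, go to R
R | #_###[#]_   read # → write 0, move +1, go to R
R | #_###0[_]   read _ → write 1, move -1, go to Q
Q | #_###[0]1   read 0 → write _, move -1, go to S
S | #_##[#]_1   read # → write #, move +1, go to P
P | #_###[_]1   read _ → write 1, move +1, go to Q
Q | #_###1[1]   read 1 → write #, move -1, go to R
R | #_###[1]#   read 1 → write #, move +1, go to R
R | #_####[#]
After 24 steps: state R, head at 6, tape #_#####.

state R, head at 6, tape #_#####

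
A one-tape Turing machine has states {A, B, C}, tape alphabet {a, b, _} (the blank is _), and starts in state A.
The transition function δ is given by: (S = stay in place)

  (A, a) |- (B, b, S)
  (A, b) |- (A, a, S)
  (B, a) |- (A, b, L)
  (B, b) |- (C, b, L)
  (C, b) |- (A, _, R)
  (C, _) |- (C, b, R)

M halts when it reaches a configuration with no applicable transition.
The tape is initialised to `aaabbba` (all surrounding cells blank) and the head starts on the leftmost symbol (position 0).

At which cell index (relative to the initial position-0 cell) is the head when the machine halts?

state=A head=0 tape=_[a]aabbba_   (A,a)→(B,b,S)
state=B head=0 tape=_[b]aabbba_   (B,b)→(C,b,L)
state=C head=-1 tape=[_]baabbba_   (C,_)→(C,b,R)
state=C head=0 tape=b[b]aabbba_   (C,b)→(A,_,R)
state=A head=1 tape=b_[a]abbba_   (A,a)→(B,b,S)
state=B head=1 tape=b_[b]abbba_   (B,b)→(C,b,L)
state=C head=0 tape=b[_]babbba_   (C,_)→(C,b,R)
state=C head=1 tape=bb[b]abbba_   (C,b)→(A,_,R)
state=A head=2 tape=bb_[a]bbba_   (A,a)→(B,b,S)
state=B head=2 tape=bb_[b]bbba_   (B,b)→(C,b,L)
state=C head=1 tape=bb[_]bbbba_   (C,_)→(C,b,R)
state=C head=2 tape=bbb[b]bbba_   (C,b)→(A,_,R)
state=A head=3 tape=bbb_[b]bba_   (A,b)→(A,a,S)
state=A head=3 tape=bbb_[a]bba_   (A,a)→(B,b,S)
state=B head=3 tape=bbb_[b]bba_   (B,b)→(C,b,L)
state=C head=2 tape=bbb[_]bbba_   (C,_)→(C,b,R)
state=C head=3 tape=bbbb[b]bba_   (C,b)→(A,_,R)
state=A head=4 tape=bbbb_[b]ba_   (A,b)→(A,a,S)
state=A head=4 tape=bbbb_[a]ba_   (A,a)→(B,b,S)
state=B head=4 tape=bbbb_[b]ba_   (B,b)→(C,b,L)
state=C head=3 tape=bbbb[_]bba_   (C,_)→(C,b,R)
state=C head=4 tape=bbbbb[b]ba_   (C,b)→(A,_,R)
state=A head=5 tape=bbbbb_[b]a_   (A,b)→(A,a,S)
state=A head=5 tape=bbbbb_[a]a_   (A,a)→(B,b,S)
state=B head=5 tape=bbbbb_[b]a_   (B,b)→(C,b,L)
state=C head=4 tape=bbbbb[_]ba_   (C,_)→(C,b,R)
state=C head=5 tape=bbbbbb[b]a_   (C,b)→(A,_,R)
state=A head=6 tape=bbbbbb_[a]_   (A,a)→(B,b,S)
state=B head=6 tape=bbbbbb_[b]_   (B,b)→(C,b,L)
state=C head=5 tape=bbbbbb[_]b_   (C,_)→(C,b,R)
state=C head=6 tape=bbbbbbb[b]_   (C,b)→(A,_,R)
state=A head=7 tape=bbbbbbb_[_]
At halt the head is at cell 7.

7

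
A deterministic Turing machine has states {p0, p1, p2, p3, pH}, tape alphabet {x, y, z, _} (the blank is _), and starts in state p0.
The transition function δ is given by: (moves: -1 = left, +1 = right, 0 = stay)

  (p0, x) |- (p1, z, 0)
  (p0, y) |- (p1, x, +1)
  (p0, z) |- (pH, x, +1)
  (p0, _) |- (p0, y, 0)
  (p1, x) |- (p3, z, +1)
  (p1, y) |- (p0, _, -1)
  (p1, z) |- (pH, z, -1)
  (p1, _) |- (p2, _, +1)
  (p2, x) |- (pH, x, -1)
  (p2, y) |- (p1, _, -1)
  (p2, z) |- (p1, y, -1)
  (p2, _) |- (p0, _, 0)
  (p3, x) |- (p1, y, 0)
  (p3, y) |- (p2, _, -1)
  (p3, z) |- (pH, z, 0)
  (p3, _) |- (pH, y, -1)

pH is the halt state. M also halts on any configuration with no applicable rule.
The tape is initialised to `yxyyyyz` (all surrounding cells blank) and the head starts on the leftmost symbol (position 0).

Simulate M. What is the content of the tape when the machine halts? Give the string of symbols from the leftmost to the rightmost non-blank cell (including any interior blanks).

p0 | _[y]xyyyyz   read y → write x, move +1, go to p1
p1 | _x[x]yyyyz   read x → write z, move +1, go to p3
p3 | _xz[y]yyyz   read y → write _, move -1, go to p2
p2 | _x[z]_yyyz   read z → write y, move -1, go to p1
p1 | _[x]y_yyyz   read x → write z, move +1, go to p3
p3 | _z[y]_yyyz   read y → write _, move -1, go to p2
p2 | _[z]__yyyz   read z → write y, move -1, go to p1
p1 | [_]y__yyyz   read _ → write _, move +1, go to p2
p2 | _[y]__yyyz   read y → write _, move -1, go to p1
p1 | [_]___yyyz   read _ → write _, move +1, go to p2
p2 | _[_]__yyyz   read _ → write _, move 0, go to p0
p0 | _[_]__yyyz   read _ → write y, move 0, go to p0
p0 | _[y]__yyyz   read y → write x, move +1, go to p1
p1 | _x[_]_yyyz   read _ → write _, move +1, go to p2
p2 | _x_[_]yyyz   read _ → write _, move 0, go to p0
p0 | _x_[_]yyyz   read _ → write y, move 0, go to p0
p0 | _x_[y]yyyz   read y → write x, move +1, go to p1
p1 | _x_x[y]yyz   read y → write _, move -1, go to p0
p0 | _x_[x]_yyz   read x → write z, move 0, go to p1
p1 | _x_[z]_yyz   read z → write z, move -1, go to pH
pH | _x[_]z_yyz
The non-blank tape span at halt is x_z_yyz.

x_z_yyz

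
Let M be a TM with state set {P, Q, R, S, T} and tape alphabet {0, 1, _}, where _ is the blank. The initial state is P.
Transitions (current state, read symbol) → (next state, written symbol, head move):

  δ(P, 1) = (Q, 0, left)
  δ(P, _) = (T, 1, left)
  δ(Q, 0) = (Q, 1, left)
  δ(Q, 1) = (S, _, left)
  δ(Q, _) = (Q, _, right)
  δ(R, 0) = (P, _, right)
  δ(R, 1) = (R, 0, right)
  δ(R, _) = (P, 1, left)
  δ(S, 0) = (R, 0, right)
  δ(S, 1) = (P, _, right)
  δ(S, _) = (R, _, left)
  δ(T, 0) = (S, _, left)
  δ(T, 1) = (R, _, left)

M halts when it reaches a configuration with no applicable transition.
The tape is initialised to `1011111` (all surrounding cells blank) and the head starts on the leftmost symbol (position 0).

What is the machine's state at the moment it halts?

T

state=P head=0 tape=____[1]011111   (P,1)→(Q,0,left)
state=Q head=-1 tape=___[_]0011111   (Q,_)→(Q,_,right)
state=Q head=0 tape=____[0]011111   (Q,0)→(Q,1,left)
state=Q head=-1 tape=___[_]1011111   (Q,_)→(Q,_,right)
state=Q head=0 tape=____[1]011111   (Q,1)→(S,_,left)
state=S head=-1 tape=___[_]_011111   (S,_)→(R,_,left)
state=R head=-2 tape=__[_]__011111   (R,_)→(P,1,left)
state=P head=-3 tape=_[_]1__011111   (P,_)→(T,1,left)
state=T head=-4 tape=[_]11__011111
No transition is defined for (T, _); M halts in state T.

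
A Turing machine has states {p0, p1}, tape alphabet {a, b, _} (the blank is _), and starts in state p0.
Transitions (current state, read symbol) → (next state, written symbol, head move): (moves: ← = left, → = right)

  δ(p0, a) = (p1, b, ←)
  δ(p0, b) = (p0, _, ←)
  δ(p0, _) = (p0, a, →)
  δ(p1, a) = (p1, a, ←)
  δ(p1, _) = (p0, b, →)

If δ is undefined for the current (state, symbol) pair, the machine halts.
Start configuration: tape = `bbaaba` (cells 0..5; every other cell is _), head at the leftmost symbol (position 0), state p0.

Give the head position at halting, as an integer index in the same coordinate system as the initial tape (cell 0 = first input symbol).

state=p0 head=0 tape=__[b]baaba   (p0,b)→(p0,_,←)
state=p0 head=-1 tape=_[_]_baaba   (p0,_)→(p0,a,→)
state=p0 head=0 tape=_a[_]baaba   (p0,_)→(p0,a,→)
state=p0 head=1 tape=_aa[b]aaba   (p0,b)→(p0,_,←)
state=p0 head=0 tape=_a[a]_aaba   (p0,a)→(p1,b,←)
state=p1 head=-1 tape=_[a]b_aaba   (p1,a)→(p1,a,←)
state=p1 head=-2 tape=[_]ab_aaba   (p1,_)→(p0,b,→)
state=p0 head=-1 tape=b[a]b_aaba   (p0,a)→(p1,b,←)
state=p1 head=-2 tape=[b]bb_aaba
At halt the head is at cell -2.

-2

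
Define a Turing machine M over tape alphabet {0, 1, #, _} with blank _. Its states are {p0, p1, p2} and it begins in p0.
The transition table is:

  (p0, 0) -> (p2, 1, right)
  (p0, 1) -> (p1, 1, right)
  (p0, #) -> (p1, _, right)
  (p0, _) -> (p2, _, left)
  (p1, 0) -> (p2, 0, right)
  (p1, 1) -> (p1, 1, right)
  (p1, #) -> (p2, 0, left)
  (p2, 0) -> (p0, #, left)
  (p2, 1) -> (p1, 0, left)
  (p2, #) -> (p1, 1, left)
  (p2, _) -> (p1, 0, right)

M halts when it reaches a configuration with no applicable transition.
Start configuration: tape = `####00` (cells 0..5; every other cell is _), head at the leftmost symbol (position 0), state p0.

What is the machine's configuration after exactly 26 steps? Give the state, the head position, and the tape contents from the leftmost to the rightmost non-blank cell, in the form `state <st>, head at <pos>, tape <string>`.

state p1, head at 4, tape 011111

p0 | [#]###00   read # → write _, move right, go to p1
p1 | _[#]##00   read # → write 0, move left, go to p2
p2 | [_]0##00   read _ → write 0, move right, go to p1
p1 | 0[0]##00   read 0 → write 0, move right, go to p2
p2 | 00[#]#00   read # → write 1, move left, go to p1
p1 | 0[0]1#00   read 0 → write 0, move right, go to p2
p2 | 00[1]#00   read 1 → write 0, move left, go to p1
p1 | 0[0]0#00   read 0 → write 0, move right, go to p2
p2 | 00[0]#00   read 0 → write #, move left, go to p0
p0 | 0[0]##00   read 0 → write 1, move right, go to p2
p2 | 01[#]#00   read # → write 1, move left, go to p1
p1 | 0[1]1#00   read 1 → write 1, move right, go to p1
p1 | 01[1]#00   read 1 → write 1, move right, go to p1
p1 | 011[#]00   read # → write 0, move left, go to p2
p2 | 01[1]000   read 1 → write 0, move left, go to p1
p1 | 0[1]0000   read 1 → write 1, move right, go to p1
p1 | 01[0]000   read 0 → write 0, move right, go to p2
p2 | 010[0]00   read 0 → write #, move left, go to p0
p0 | 01[0]#00   read 0 → write 1, move right, go to p2
p2 | 011[#]00   read # → write 1, move left, go to p1
p1 | 01[1]100   read 1 → write 1, move right, go to p1
p1 | 011[1]00   read 1 → write 1, move right, go to p1
p1 | 0111[0]0   read 0 → write 0, move right, go to p2
p2 | 01110[0]   read 0 → write #, move left, go to p0
p0 | 0111[0]#   read 0 → write 1, move right, go to p2
p2 | 01111[#]   read # → write 1, move left, go to p1
p1 | 0111[1]1
After 26 steps: state p1, head at 4, tape 011111.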